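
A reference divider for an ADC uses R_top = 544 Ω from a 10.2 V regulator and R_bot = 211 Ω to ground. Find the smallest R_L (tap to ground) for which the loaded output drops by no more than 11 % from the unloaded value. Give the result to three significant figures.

R_L(min) ≈ 1.23 kΩ

Output resistance R_th = R_top‖R_bot = (544 × 211)/755.0 = 152.0 Ω.
The fractional drop is R_th/(R_th + R_L); requiring this ≤ 0.110 gives R_L ≥ R_th(1/0.110 − 1) = 152.0 × 8.091 = 1.23 kΩ.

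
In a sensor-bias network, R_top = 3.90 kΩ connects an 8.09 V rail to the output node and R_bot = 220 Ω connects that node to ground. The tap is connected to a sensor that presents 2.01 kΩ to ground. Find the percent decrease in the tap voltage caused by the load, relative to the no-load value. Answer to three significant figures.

9.39 %

Unloaded V = 8.09 × 220/4120 = 0.43199 V.
Loaded: R_bot‖R_L = 198.3 Ω, giving V = 8.09 × 198.3/4098 = 0.39143 V.
Drop = (0.43199 − 0.39143) / 0.43199 = 9.39 %.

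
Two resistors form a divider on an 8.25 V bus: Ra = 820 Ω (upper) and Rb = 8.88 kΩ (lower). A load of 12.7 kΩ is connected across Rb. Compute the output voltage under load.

The load sits in parallel with Rb: Rb‖R_L = (8880 × 12700) / (8880 + 12700) = 5226 Ω.
V_out = 8.25 × 5226 / (820 + 5226) = 8.25 × 5226/6046 = 7.13 V.

V_out ≈ 7.13 V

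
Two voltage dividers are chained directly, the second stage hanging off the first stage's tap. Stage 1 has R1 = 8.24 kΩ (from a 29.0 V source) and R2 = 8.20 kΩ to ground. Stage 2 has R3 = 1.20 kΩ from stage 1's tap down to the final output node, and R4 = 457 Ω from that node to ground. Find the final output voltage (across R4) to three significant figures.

V_out ≈ 1.15 V

Stage 2 presents R3+R4 = 1657 Ω as a load on stage 1's tap.
Stage 1's lower leg becomes R2‖(R3+R4) = 1378 Ω, so V_mid = 29.0 × 1378/9618 = 4.156 V.
Stage 2 is itself unloaded: V_out = V_mid × R4/(R3+R4) = 4.156 × 457/1657 = 1.15 V.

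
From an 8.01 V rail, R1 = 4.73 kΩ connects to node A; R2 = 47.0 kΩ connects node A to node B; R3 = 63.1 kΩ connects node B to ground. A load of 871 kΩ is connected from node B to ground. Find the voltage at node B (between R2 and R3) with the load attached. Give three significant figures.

At node B, R3 is in parallel with the load: R3‖R_L = 58.84 kΩ.
Below node A the resistance is R2 + (R3‖R_L) = 105.8 kΩ, so V_A = 8.01 × 105.8/110.6 = 7.667 V.
Then V_B = V_A × (R3‖R_L)/(R2 + R3‖R_L) = 7.667 × 58.84/105.8 = 4.26 V.

V ≈ 4.26 V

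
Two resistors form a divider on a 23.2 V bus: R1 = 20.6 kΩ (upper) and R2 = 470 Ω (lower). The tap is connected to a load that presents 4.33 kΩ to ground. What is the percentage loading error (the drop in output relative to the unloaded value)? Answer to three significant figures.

9.59 %

The divider's output (Thévenin) resistance is R1‖R2 = 459.5 Ω.
Fractional drop under load = R_th/(R_th + R_L) = 459.5 / (459.5 + 4330) = 0.09594.
So the output falls by 9.59 %.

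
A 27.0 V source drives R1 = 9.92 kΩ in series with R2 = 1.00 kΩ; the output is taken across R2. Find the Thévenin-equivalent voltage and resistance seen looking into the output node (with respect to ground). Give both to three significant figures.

V_th is the open-circuit tap voltage: 27.0 × 1.00/(9.92 + 1.00) = 2.47 V.
With the supply zeroed, R1 and R2 appear in parallel from the tap: R_th = R1‖R2 = (9.92 × 1.00)/10.92 = 908 Ω.

V_th = 2.47 V, R_th = 908 Ω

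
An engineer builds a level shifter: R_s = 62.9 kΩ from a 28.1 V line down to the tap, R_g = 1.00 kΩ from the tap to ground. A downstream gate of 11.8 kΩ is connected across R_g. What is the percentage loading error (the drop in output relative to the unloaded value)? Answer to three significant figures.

7.70 %

The divider's output (Thévenin) resistance is R_s‖R_g = 0.9844 kΩ.
Fractional drop under load = R_th/(R_th + R_L) = 0.9844 / (0.9844 + 11.8) = 0.07700.
So the output falls by 7.70 %.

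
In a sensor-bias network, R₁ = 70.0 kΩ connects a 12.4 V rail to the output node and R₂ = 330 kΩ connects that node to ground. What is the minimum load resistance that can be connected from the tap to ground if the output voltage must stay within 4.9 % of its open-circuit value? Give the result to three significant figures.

R_L(min) ≈ 1.12 MΩ

Output resistance R_th = R₁‖R₂ = (70.0 × 330)/400.0 = 57.75 kΩ.
The fractional drop is R_th/(R_th + R_L); requiring this ≤ 0.0490 gives R_L ≥ R_th(1/0.0490 − 1) = 57.75 × 19.41 = 1.12 MΩ.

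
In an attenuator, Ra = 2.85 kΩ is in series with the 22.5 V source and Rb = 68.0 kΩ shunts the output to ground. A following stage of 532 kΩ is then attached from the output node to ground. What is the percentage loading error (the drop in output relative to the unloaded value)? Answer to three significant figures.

0.512 %

The divider's output (Thévenin) resistance is Ra‖Rb = 2.735 kΩ.
Fractional drop under load = R_th/(R_th + R_L) = 2.735 / (2.735 + 532) = 0.005115.
So the output falls by 0.512 %.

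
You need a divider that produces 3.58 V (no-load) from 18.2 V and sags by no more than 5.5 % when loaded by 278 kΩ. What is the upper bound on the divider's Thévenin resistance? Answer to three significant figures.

R_th ≤ 16.2 kΩ

Loading drop = R_th/(R_th + R_L) ≤ 0.0550, so R_th ≤ R_L · ε/(1−ε) = 278 kΩ × 0.0550/0.9450 = 16.2 kΩ.
(Any R1, R2 with R2/(R1+R2) = 0.197 and R1‖R2 ≤ 16.2 kΩ will meet the spec.)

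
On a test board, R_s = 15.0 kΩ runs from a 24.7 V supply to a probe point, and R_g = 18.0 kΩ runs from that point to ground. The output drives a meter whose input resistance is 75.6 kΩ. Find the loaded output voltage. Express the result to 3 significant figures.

The load sits in parallel with R_g: R_g‖R_L = (18.0 × 75.6) / (18.0 + 75.6) = 14.54 kΩ.
V_out = 24.7 × 14.54 / (15.0 + 14.54) = 24.7 × 14.54/29.54 = 12.2 V.
(Unloaded it would have been 13.5 V.)

V_out ≈ 12.2 V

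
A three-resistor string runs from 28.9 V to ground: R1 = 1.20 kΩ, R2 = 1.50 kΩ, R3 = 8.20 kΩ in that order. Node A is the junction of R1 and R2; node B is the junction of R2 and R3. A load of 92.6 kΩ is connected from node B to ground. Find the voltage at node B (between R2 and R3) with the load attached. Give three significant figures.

V ≈ 21.3 V

At node B, R3 is in parallel with the load: R3‖R_L = 7.533 kΩ.
Below node A the resistance is R2 + (R3‖R_L) = 9.033 kΩ, so V_A = 28.9 × 9.033/10.23 = 25.51 V.
Then V_B = V_A × (R3‖R_L)/(R2 + R3‖R_L) = 25.51 × 7.533/9.033 = 21.3 V.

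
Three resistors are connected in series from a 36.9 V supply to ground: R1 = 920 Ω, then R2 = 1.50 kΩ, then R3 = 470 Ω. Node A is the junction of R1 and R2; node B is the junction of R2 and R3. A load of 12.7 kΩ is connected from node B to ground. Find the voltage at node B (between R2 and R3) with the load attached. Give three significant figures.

V ≈ 5.82 V

At node B, R3 is in parallel with the load: R3‖R_L = 453.2 Ω.
Below node A the resistance is R2 + (R3‖R_L) = 1953 Ω, so V_A = 36.9 × 1953/2873 = 25.08 V.
Then V_B = V_A × (R3‖R_L)/(R2 + R3‖R_L) = 25.08 × 453.2/1953 = 5.82 V.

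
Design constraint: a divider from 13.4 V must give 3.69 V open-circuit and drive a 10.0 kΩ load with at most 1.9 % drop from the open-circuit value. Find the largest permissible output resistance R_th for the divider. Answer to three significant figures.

R_th ≤ 194 Ω

Loading drop = R_th/(R_th + R_L) ≤ 0.0190, so R_th ≤ R_L · ε/(1−ε) = 10.0 kΩ × 0.0190/0.9810 = 194 Ω.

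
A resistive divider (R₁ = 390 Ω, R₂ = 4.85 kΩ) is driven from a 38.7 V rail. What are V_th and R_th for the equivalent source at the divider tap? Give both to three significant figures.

V_th is the open-circuit tap voltage: 38.7 × 4850/(390 + 4850) = 35.8 V.
With the supply zeroed, R₁ and R₂ appear in parallel from the tap: R_th = R₁‖R₂ = (390 × 4850)/5240 = 361 Ω.

V_th = 35.8 V, R_th = 361 Ω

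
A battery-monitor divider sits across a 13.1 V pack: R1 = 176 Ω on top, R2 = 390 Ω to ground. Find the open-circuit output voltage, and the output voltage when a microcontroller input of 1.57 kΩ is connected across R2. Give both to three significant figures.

Unloaded: 9.03 V; loaded: 8.38 V

Open-circuit: V = 13.1 × 390/(176 + 390) = 9.03 V.
With the load, R2 becomes R2‖R_L = 312.4 Ω, so V = 13.1 × 312.4/488.4 = 8.38 V.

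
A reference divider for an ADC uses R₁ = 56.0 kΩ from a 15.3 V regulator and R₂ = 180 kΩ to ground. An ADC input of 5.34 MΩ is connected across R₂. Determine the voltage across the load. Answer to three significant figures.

V_out ≈ 11.6 V

The load sits in parallel with R₂: R₂‖R_L = (180 × 5340) / (180 + 5340) = 174.1 kΩ.
V_out = 15.3 × 174.1 / (56.0 + 174.1) = 15.3 × 174.1/230.1 = 11.6 V.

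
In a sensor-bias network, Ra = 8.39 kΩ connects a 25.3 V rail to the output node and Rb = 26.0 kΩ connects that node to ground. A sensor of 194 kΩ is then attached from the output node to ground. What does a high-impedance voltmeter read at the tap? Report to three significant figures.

V_out ≈ 18.5 V

The load sits in parallel with Rb: Rb‖R_L = (26.0 × 194) / (26.0 + 194) = 22.93 kΩ.
V_out = 25.3 × 22.93 / (8.39 + 22.93) = 25.3 × 22.93/31.32 = 18.5 V.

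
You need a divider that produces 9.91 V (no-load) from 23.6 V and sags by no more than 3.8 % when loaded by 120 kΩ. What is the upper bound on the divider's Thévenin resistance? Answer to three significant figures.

Loading drop = R_th/(R_th + R_L) ≤ 0.0380, so R_th ≤ R_L · ε/(1−ε) = 120 kΩ × 0.0380/0.9620 = 4.74 kΩ.

R_th ≤ 4.74 kΩ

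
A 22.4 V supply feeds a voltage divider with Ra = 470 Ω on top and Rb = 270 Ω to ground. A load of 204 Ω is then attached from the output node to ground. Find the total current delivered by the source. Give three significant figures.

Rb‖R_L = 116.2 Ω, so the source sees Ra + Rb‖R_L = 586.2 Ω.
I = 22.4 V / 586.2 Ω = 38.2 mA.

I ≈ 38.2 mA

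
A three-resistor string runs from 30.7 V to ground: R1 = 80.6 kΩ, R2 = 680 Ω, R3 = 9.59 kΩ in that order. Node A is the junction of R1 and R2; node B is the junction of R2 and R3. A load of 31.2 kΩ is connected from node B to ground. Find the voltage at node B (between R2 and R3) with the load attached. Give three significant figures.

At node B, R3 is in parallel with the load: R3‖R_L = 7335 Ω.
Below node A the resistance is R2 + (R3‖R_L) = 8015 Ω, so V_A = 30.7 × 8015/88620 = 2.777 V.
Then V_B = V_A × (R3‖R_L)/(R2 + R3‖R_L) = 2.777 × 7335/8015 = 2.54 V.

V ≈ 2.54 V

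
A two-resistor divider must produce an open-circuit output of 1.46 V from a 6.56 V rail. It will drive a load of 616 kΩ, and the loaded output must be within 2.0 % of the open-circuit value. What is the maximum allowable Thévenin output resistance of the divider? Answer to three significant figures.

Loading drop = R_th/(R_th + R_L) ≤ 0.0200, so R_th ≤ R_L · ε/(1−ε) = 616 kΩ × 0.0200/0.9800 = 12.6 kΩ.

R_th ≤ 12.6 kΩ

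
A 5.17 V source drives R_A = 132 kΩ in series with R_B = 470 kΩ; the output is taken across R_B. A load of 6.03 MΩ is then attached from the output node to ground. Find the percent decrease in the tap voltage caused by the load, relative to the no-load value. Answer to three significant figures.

1.68 %

The divider's output (Thévenin) resistance is R_A‖R_B = 103.1 kΩ.
Fractional drop under load = R_th/(R_th + R_L) = 103.1 / (103.1 + 6030) = 0.01680.
So the output falls by 1.68 %.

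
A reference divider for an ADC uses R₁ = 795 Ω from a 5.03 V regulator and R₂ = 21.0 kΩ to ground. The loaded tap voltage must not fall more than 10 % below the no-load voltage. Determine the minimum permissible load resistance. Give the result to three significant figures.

R_L(min) ≈ 6.89 kΩ

Output resistance R_th = R₁‖R₂ = (795 × 21000)/21800 = 766.0 Ω.
The fractional drop is R_th/(R_th + R_L); requiring this ≤ 0.100 gives R_L ≥ R_th(1/0.100 − 1) = 766.0 × 9.000 = 6.89 kΩ.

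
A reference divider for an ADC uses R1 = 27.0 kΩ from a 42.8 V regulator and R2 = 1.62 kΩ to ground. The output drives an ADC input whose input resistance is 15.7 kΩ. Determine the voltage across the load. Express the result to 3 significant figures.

The load sits in parallel with R2: R2‖R_L = (1.62 × 15.7) / (1.62 + 15.7) = 1.468 kΩ.
V_out = 42.8 × 1.468 / (27.0 + 1.468) = 42.8 × 1.468/28.47 = 2.21 V.
(Unloaded it would have been 2.42 V.)

V_out ≈ 2.21 V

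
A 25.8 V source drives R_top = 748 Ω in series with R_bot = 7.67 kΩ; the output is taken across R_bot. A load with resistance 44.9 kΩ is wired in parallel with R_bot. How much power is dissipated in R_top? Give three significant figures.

P ≈ 9.35 mW

Total resistance from the source is R_top + (R_bot‖R_L) = 7299 Ω, so I = 25.8/7299 Ω = 3.535 mA.
P = I²·R_top = (3.535 mA)² × 748 Ω = 9.35 mW.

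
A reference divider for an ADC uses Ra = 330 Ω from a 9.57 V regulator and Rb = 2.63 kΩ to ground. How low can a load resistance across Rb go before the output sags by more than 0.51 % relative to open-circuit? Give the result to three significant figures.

Output resistance R_th = Ra‖Rb = (330 × 2630)/2960 = 293.2 Ω.
The fractional drop is R_th/(R_th + R_L); requiring this ≤ 0.00510 gives R_L ≥ R_th(1/0.00510 − 1) = 293.2 × 195.1 = 57.2 kΩ.

R_L(min) ≈ 57.2 kΩ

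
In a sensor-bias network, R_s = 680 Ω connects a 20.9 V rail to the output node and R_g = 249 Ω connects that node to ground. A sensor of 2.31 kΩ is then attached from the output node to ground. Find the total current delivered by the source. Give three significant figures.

I ≈ 23.1 mA

R_g‖R_L = 224.8 Ω, so the source sees R_s + R_g‖R_L = 904.8 Ω.
I = 20.9 V / 904.8 Ω = 23.1 mA.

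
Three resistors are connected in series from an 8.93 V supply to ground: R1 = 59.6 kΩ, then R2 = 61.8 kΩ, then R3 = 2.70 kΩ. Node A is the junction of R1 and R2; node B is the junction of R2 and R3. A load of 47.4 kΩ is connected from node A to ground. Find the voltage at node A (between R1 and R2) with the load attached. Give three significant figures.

Below node A the series string R2+R3 = 64.50 kΩ sits in parallel with the 47.4 kΩ load: 27.32 kΩ.
V_A = 8.93 × 27.32/(59.6 + 27.32) = 2.81 V.

V ≈ 2.81 V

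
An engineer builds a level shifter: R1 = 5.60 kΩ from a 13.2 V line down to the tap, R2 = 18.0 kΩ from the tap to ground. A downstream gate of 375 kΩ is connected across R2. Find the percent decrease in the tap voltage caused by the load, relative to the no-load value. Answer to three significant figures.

The divider's output (Thévenin) resistance is R1‖R2 = 4.271 kΩ.
Fractional drop under load = R_th/(R_th + R_L) = 4.271 / (4.271 + 375) = 0.01126.
So the output falls by 1.13 %.

1.13 %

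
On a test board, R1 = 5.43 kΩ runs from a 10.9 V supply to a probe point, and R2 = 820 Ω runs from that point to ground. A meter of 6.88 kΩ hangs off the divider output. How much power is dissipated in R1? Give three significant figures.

P ≈ 17.0 mW

Total resistance from the source is R1 + (R2‖R_L) = 6163 Ω, so I = 10.9/6163 Ω = 1.769 mA.
P = I²·R1 = (1.769 mA)² × 5.43 kΩ = 17.0 mW.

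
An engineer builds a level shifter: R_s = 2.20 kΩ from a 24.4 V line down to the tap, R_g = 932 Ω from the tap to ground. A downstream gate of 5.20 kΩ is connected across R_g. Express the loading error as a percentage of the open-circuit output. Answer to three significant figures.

The divider's output (Thévenin) resistance is R_s‖R_g = 654.7 Ω.
Fractional drop under load = R_th/(R_th + R_L) = 654.7 / (654.7 + 5200) = 0.1118.
So the output falls by 11.2 %.

11.2 %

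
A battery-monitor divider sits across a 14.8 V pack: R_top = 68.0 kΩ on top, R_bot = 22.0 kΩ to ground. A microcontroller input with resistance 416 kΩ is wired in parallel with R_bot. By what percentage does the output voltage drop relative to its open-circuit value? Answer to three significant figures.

3.84 %

The divider's output (Thévenin) resistance is R_top‖R_bot = 16.62 kΩ.
Fractional drop under load = R_th/(R_th + R_L) = 16.62 / (16.62 + 416) = 0.03842.
So the output falls by 3.84 %.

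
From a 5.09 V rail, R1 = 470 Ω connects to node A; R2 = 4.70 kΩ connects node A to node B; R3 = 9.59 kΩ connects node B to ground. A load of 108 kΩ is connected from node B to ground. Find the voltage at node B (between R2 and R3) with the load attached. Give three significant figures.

At node B, R3 is in parallel with the load: R3‖R_L = 8808 Ω.
Below node A the resistance is R2 + (R3‖R_L) = 13510 Ω, so V_A = 5.09 × 13510/13980 = 4.919 V.
Then V_B = V_A × (R3‖R_L)/(R2 + R3‖R_L) = 4.919 × 8808/13510 = 3.21 V.

V ≈ 3.21 V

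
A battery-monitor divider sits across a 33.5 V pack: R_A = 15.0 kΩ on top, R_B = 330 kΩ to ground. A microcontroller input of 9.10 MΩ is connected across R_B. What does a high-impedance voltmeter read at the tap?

V_out ≈ 32.0 V

The load sits in parallel with R_B: R_B‖R_L = (330 × 9100) / (330 + 9100) = 318.5 kΩ.
V_out = 33.5 × 318.5 / (15.0 + 318.5) = 33.5 × 318.5/333.5 = 32.0 V.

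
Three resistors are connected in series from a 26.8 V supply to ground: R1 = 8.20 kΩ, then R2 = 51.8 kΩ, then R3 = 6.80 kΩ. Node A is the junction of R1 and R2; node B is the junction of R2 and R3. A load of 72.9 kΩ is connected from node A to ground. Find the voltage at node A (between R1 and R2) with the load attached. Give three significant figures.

Below node A the series string R2+R3 = 58.60 kΩ sits in parallel with the 72.9 kΩ load: 32.49 kΩ.
V_A = 26.8 × 32.49/(8.20 + 32.49) = 21.4 V.

V ≈ 21.4 V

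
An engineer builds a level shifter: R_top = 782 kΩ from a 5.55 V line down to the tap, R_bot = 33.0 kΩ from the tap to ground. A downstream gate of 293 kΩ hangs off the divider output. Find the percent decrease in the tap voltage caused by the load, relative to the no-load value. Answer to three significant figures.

9.75 %

The divider's output (Thévenin) resistance is R_top‖R_bot = 31.66 kΩ.
Fractional drop under load = R_th/(R_th + R_L) = 31.66 / (31.66 + 293) = 0.09753.
So the output falls by 9.75 %.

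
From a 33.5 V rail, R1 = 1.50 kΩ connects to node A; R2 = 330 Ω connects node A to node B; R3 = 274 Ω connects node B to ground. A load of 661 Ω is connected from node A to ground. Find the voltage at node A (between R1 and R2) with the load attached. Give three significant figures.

Below node A the series string R2+R3 = 604.0 Ω sits in parallel with the 661 Ω load: 315.6 Ω.
V_A = 33.5 × 315.6/(1500 + 315.6) = 5.82 V.

V ≈ 5.82 V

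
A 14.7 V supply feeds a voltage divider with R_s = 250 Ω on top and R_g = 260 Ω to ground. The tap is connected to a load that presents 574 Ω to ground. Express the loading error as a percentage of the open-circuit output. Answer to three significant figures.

Unloaded V = 14.7 × 260/510.0 = 7.494 V.
Loaded: R_g‖R_L = 178.9 Ω, giving V = 14.7 × 178.9/428.9 = 6.132 V.
Drop = (7.494 − 6.132) / 7.494 = 18.2 %.

18.2 %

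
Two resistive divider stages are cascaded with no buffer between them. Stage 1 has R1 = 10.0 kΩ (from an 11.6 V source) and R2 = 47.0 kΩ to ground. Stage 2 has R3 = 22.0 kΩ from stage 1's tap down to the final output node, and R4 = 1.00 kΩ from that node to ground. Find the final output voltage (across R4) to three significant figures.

Stage 2 presents R3+R4 = 23.00 kΩ as a load on stage 1's tap.
Stage 1's lower leg becomes R2‖(R3+R4) = 15.44 kΩ, so V_mid = 11.6 × 15.44/25.44 = 7.041 V.
Stage 2 is itself unloaded: V_out = V_mid × R4/(R3+R4) = 7.041 × 1.00/23.00 = 0.306 V.

V_out ≈ 0.306 V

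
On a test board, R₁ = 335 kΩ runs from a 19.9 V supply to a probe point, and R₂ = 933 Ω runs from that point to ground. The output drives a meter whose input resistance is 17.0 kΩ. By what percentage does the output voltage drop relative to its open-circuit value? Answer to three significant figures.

The divider's output (Thévenin) resistance is R₁‖R₂ = 930.4 Ω.
Fractional drop under load = R_th/(R_th + R_L) = 930.4 / (930.4 + 17000) = 0.05189.
So the output falls by 5.19 %.

5.19 %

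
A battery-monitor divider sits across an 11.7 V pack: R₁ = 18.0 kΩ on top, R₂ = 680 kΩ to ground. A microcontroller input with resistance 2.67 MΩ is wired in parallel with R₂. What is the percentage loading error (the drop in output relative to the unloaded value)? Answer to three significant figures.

The divider's output (Thévenin) resistance is R₁‖R₂ = 17.54 kΩ.
Fractional drop under load = R_th/(R_th + R_L) = 17.54 / (17.54 + 2670) = 0.006525.
So the output falls by 0.652 %.

0.652 %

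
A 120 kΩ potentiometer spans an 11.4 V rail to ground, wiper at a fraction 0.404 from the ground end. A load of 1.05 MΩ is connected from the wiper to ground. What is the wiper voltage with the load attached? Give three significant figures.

V ≈ 4.48 V

The wiper splits the pot into (1−α)R = 71.52 kΩ above and αR = 48.48 kΩ below.
Lower section ‖ load = 46.34 kΩ.
V_wiper = 11.4 × 46.34/(71.52 + 46.34) = 4.48 V.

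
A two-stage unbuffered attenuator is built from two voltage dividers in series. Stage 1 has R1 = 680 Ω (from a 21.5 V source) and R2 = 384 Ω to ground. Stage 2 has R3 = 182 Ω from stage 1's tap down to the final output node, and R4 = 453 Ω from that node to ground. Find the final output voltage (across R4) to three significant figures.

Stage 2 presents R3+R4 = 635.0 Ω as a load on stage 1's tap.
Stage 1's lower leg becomes R2‖(R3+R4) = 239.3 Ω, so V_mid = 21.5 × 239.3/919.3 = 5.596 V.
Stage 2 is itself unloaded: V_out = V_mid × R4/(R3+R4) = 5.596 × 453/635.0 = 3.99 V.

V_out ≈ 3.99 V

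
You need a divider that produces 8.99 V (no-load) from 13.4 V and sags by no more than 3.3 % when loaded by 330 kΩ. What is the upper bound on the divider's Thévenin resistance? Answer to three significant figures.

Loading drop = R_th/(R_th + R_L) ≤ 0.0330, so R_th ≤ R_L · ε/(1−ε) = 330 kΩ × 0.0330/0.9670 = 11.3 kΩ.
(Any R1, R2 with R2/(R1+R2) = 0.671 and R1‖R2 ≤ 11.3 kΩ will meet the spec.)

R_th ≤ 11.3 kΩ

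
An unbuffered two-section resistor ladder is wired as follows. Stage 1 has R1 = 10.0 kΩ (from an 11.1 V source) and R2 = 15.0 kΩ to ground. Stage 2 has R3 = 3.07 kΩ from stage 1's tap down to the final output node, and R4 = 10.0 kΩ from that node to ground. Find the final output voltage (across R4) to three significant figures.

V_out ≈ 3.49 V

Stage 2 presents R3+R4 = 13.07 kΩ as a load on stage 1's tap.
Stage 1's lower leg becomes R2‖(R3+R4) = 6.984 kΩ, so V_mid = 11.1 × 6.984/16.98 = 4.565 V.
Stage 2 is itself unloaded: V_out = V_mid × R4/(R3+R4) = 4.565 × 10.0/13.07 = 3.49 V.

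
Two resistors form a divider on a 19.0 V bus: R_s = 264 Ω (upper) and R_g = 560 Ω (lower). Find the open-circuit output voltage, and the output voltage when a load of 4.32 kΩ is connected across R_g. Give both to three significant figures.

Unloaded: 12.9 V; loaded: 12.4 V

Open-circuit: V = 19.0 × 560/(264 + 560) = 12.9 V.
With the load, R_g becomes R_g‖R_L = 495.7 Ω, so V = 19.0 × 495.7/759.7 = 12.4 V.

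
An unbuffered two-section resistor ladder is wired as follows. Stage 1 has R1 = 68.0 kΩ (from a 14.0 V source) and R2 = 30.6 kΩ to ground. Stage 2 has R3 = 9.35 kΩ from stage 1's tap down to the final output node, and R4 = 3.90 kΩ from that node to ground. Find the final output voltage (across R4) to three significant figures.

Stage 2 presents R3+R4 = 13.25 kΩ as a load on stage 1's tap.
Stage 1's lower leg becomes R2‖(R3+R4) = 9.246 kΩ, so V_mid = 14.0 × 9.246/77.25 = 1.676 V.
Stage 2 is itself unloaded: V_out = V_mid × R4/(R3+R4) = 1.676 × 3.90/13.25 = 0.493 V.

V_out ≈ 0.493 V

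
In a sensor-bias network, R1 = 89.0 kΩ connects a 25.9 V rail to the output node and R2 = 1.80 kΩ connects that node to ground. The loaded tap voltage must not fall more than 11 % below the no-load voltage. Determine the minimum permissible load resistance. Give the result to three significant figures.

R_L(min) ≈ 14.3 kΩ

Output resistance R_th = R1‖R2 = (89.0 × 1.80)/90.80 = 1.764 kΩ.
The fractional drop is R_th/(R_th + R_L); requiring this ≤ 0.110 gives R_L ≥ R_th(1/0.110 − 1) = 1.764 × 8.091 = 14.3 kΩ.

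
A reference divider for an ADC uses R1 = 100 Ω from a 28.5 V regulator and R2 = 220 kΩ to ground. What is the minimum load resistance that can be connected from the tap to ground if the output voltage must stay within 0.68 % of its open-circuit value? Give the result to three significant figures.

R_L(min) ≈ 14.6 kΩ

Output resistance R_th = R1‖R2 = (100 × 220000)/220100 = 99.95 Ω.
The fractional drop is R_th/(R_th + R_L); requiring this ≤ 0.00680 gives R_L ≥ R_th(1/0.00680 − 1) = 99.95 × 146.1 = 14.6 kΩ.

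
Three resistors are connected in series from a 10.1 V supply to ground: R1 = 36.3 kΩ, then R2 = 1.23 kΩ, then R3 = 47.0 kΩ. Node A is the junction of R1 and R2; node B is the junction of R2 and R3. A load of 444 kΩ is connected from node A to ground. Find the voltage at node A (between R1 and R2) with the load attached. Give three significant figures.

Below node A the series string R2+R3 = 48.23 kΩ sits in parallel with the 444 kΩ load: 43.50 kΩ.
V_A = 10.1 × 43.50/(36.3 + 43.50) = 5.51 V.

V ≈ 5.51 V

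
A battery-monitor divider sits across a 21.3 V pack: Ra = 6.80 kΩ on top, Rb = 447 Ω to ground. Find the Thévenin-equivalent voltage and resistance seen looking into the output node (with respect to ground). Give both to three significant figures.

V_th is the open-circuit tap voltage: 21.3 × 447/(6800 + 447) = 1.31 V.
With the supply zeroed, Ra and Rb appear in parallel from the tap: R_th = Ra‖Rb = (6800 × 447)/7247 = 419 Ω.

V_th = 1.31 V, R_th = 419 Ω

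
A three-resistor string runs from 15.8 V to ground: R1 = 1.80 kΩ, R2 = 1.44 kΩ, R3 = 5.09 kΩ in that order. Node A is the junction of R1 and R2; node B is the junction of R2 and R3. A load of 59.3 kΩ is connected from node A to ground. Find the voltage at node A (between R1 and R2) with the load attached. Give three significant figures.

Below node A the series string R2+R3 = 6.530 kΩ sits in parallel with the 59.3 kΩ load: 5.882 kΩ.
V_A = 15.8 × 5.882/(1.80 + 5.882) = 12.1 V.

V ≈ 12.1 V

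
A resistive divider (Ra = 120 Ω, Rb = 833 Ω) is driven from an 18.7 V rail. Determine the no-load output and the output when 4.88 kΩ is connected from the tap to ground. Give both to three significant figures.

Unloaded: 16.3 V; loaded: 16.0 V

Open-circuit: V = 18.7 × 833/(120 + 833) = 16.3 V.
With the load, Rb becomes Rb‖R_L = 711.5 Ω, so V = 18.7 × 711.5/831.5 = 16.0 V.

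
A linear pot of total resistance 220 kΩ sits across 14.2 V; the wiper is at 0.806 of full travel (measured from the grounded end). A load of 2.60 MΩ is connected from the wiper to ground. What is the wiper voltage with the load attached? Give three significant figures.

V ≈ 11.3 V

The wiper splits the pot into (1−α)R = 42.68 kΩ above and αR = 177.3 kΩ below.
Lower section ‖ load = 166.0 kΩ.
V_wiper = 14.2 × 166.0/(42.68 + 166.0) = 11.3 V.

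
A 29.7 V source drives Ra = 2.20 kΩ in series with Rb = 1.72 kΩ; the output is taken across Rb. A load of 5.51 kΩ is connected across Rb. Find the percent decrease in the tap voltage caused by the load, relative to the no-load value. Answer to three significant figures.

Unloaded V = 29.7 × 1.72/3.920 = 13.032 V.
Loaded: Rb‖R_L = 1.311 kΩ, giving V = 29.7 × 1.311/3.511 = 11.089 V.
Drop = (13.032 − 11.089) / 13.032 = 14.9 %.

14.9 %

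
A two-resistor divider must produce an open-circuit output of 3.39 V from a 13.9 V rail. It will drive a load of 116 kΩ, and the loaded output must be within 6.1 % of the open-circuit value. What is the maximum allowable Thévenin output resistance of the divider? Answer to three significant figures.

R_th ≤ 7.54 kΩ

Loading drop = R_th/(R_th + R_L) ≤ 0.0610, so R_th ≤ R_L · ε/(1−ε) = 116 kΩ × 0.0610/0.9390 = 7.54 kΩ.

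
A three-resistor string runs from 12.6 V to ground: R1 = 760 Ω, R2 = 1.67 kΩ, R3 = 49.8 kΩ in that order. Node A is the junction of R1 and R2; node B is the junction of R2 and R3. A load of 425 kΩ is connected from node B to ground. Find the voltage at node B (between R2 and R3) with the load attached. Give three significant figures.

V ≈ 11.9 V

At node B, R3 is in parallel with the load: R3‖R_L = 44580 Ω.
Below node A the resistance is R2 + (R3‖R_L) = 46250 Ω, so V_A = 12.6 × 46250/47010 = 12.40 V.
Then V_B = V_A × (R3‖R_L)/(R2 + R3‖R_L) = 12.40 × 44580/46250 = 11.9 V.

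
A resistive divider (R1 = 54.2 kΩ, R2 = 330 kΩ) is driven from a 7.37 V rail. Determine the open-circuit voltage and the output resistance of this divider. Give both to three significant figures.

V_th = 6.33 V, R_th = 46.6 kΩ

V_th is the open-circuit tap voltage: 7.37 × 330/(54.2 + 330) = 6.33 V.
With the supply zeroed, R1 and R2 appear in parallel from the tap: R_th = R1‖R2 = (54.2 × 330)/384.2 = 46.6 kΩ.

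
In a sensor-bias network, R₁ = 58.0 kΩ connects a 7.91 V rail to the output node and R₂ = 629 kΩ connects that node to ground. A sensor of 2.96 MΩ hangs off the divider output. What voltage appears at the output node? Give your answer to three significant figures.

V_out ≈ 7.11 V

The load sits in parallel with R₂: R₂‖R_L = (629 × 2960) / (629 + 2960) = 518.8 kΩ.
V_out = 7.91 × 518.8 / (58.0 + 518.8) = 7.91 × 518.8/576.8 = 7.11 V.
(Unloaded it would have been 7.24 V.)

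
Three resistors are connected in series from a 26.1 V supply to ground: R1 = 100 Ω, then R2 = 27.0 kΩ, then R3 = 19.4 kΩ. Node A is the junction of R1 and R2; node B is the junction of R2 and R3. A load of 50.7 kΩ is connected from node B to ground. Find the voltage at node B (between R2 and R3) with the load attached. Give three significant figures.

V ≈ 8.90 V

At node B, R3 is in parallel with the load: R3‖R_L = 14030 Ω.
Below node A the resistance is R2 + (R3‖R_L) = 41030 Ω, so V_A = 26.1 × 41030/41130 = 26.04 V.
Then V_B = V_A × (R3‖R_L)/(R2 + R3‖R_L) = 26.04 × 14030/41030 = 8.90 V.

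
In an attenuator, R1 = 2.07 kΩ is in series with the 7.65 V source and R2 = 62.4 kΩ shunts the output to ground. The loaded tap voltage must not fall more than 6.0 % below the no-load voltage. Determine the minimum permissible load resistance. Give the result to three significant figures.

R_L(min) ≈ 31.4 kΩ

Output resistance R_th = R1‖R2 = (2.07 × 62.4)/64.47 = 2.004 kΩ.
The fractional drop is R_th/(R_th + R_L); requiring this ≤ 0.0600 gives R_L ≥ R_th(1/0.0600 − 1) = 2.004 × 15.67 = 31.4 kΩ.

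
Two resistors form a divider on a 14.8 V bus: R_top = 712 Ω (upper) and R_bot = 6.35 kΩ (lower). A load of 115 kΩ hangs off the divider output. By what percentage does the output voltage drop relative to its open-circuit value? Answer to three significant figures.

The divider's output (Thévenin) resistance is R_top‖R_bot = 640.2 Ω.
Fractional drop under load = R_th/(R_th + R_L) = 640.2 / (640.2 + 115000) = 0.005536.
So the output falls by 0.554 %.

0.554 %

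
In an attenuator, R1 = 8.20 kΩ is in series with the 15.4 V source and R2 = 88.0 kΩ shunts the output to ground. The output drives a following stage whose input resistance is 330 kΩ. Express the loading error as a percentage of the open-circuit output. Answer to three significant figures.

The divider's output (Thévenin) resistance is R1‖R2 = 7.501 kΩ.
Fractional drop under load = R_th/(R_th + R_L) = 7.501 / (7.501 + 330) = 0.02223.
So the output falls by 2.22 %.

2.22 %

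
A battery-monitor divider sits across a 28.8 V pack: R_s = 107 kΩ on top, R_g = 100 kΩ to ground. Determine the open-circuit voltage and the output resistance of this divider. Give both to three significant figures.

V_th = 13.9 V, R_th = 51.7 kΩ

V_th is the open-circuit tap voltage: 28.8 × 100/(107 + 100) = 13.9 V.
With the supply zeroed, R_s and R_g appear in parallel from the tap: R_th = R_s‖R_g = (107 × 100)/207.0 = 51.7 kΩ.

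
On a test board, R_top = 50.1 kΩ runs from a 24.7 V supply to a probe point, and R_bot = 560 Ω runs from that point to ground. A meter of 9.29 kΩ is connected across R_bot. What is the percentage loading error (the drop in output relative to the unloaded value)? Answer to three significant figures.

5.63 %

The divider's output (Thévenin) resistance is R_top‖R_bot = 553.8 Ω.
Fractional drop under load = R_th/(R_th + R_L) = 553.8 / (553.8 + 9290) = 0.05626.
So the output falls by 5.63 %.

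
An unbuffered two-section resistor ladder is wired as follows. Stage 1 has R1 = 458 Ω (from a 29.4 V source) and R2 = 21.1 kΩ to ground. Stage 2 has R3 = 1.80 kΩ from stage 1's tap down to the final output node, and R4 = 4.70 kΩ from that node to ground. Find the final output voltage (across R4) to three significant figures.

V_out ≈ 19.5 V

Stage 2 presents R3+R4 = 6500 Ω as a load on stage 1's tap.
Stage 1's lower leg becomes R2‖(R3+R4) = 4969 Ω, so V_mid = 29.4 × 4969/5427 = 26.92 V.
Stage 2 is itself unloaded: V_out = V_mid × R4/(R3+R4) = 26.92 × 4700/6500 = 19.5 V.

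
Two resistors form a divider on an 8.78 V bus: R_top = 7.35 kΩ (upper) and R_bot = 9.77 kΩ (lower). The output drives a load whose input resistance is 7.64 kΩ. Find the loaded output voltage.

The load sits in parallel with R_bot: R_bot‖R_L = (9.77 × 7.64) / (9.77 + 7.64) = 4.287 kΩ.
V_out = 8.78 × 4.287 / (7.35 + 4.287) = 8.78 × 4.287/11.64 = 3.23 V.

V_out ≈ 3.23 V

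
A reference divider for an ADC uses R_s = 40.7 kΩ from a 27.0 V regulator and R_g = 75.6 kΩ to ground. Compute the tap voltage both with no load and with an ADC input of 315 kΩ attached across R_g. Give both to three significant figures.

Unloaded: 17.6 V; loaded: 16.2 V

Open-circuit: V = 27.0 × 75.6/(40.7 + 75.6) = 17.6 V.
With the load, R_g becomes R_g‖R_L = 60.97 kΩ, so V = 27.0 × 60.97/101.7 = 16.2 V.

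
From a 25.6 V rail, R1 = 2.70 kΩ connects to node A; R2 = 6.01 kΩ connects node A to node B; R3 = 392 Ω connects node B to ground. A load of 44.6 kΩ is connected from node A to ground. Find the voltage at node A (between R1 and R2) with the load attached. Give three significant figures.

Below node A the series string R2+R3 = 6402 Ω sits in parallel with the 44600 Ω load: 5598 Ω.
V_A = 25.6 × 5598/(2700 + 5598) = 17.3 V.

V ≈ 17.3 V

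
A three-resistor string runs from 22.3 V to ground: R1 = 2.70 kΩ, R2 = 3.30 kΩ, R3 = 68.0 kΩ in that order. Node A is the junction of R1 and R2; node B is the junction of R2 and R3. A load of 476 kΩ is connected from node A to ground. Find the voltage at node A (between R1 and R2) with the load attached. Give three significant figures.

Below node A the series string R2+R3 = 71.30 kΩ sits in parallel with the 476 kΩ load: 62.01 kΩ.
V_A = 22.3 × 62.01/(2.70 + 62.01) = 21.4 V.

V ≈ 21.4 V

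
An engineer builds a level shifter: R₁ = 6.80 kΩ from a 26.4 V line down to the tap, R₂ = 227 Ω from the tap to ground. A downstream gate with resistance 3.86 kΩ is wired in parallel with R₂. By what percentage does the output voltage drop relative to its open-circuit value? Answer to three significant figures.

The divider's output (Thévenin) resistance is R₁‖R₂ = 219.7 Ω.
Fractional drop under load = R_th/(R_th + R_L) = 219.7 / (219.7 + 3860) = 0.05384.
So the output falls by 5.38 %.

5.38 %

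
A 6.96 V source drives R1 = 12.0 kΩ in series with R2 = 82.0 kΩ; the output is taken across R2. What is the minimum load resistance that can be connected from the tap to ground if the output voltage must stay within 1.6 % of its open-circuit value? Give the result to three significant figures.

Output resistance R_th = R1‖R2 = (12.0 × 82.0)/94.00 = 10.47 kΩ.
The fractional drop is R_th/(R_th + R_L); requiring this ≤ 0.0160 gives R_L ≥ R_th(1/0.0160 − 1) = 10.47 × 61.50 = 644 kΩ.

R_L(min) ≈ 644 kΩ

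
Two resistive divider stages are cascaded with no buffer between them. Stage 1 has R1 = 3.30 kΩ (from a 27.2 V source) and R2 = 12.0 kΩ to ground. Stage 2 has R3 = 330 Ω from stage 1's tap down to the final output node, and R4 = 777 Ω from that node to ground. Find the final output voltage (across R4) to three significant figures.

V_out ≈ 4.49 V

Stage 2 presents R3+R4 = 1107 Ω as a load on stage 1's tap.
Stage 1's lower leg becomes R2‖(R3+R4) = 1014 Ω, so V_mid = 27.2 × 1014/4314 = 6.391 V.
Stage 2 is itself unloaded: V_out = V_mid × R4/(R3+R4) = 6.391 × 777/1107 = 4.49 V.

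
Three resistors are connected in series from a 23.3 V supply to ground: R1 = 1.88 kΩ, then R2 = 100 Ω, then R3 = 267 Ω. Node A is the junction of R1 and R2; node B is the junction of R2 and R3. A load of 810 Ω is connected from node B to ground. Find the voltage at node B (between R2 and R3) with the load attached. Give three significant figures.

At node B, R3 is in parallel with the load: R3‖R_L = 200.8 Ω.
Below node A the resistance is R2 + (R3‖R_L) = 300.8 Ω, so V_A = 23.3 × 300.8/2181 = 3.214 V.
Then V_B = V_A × (R3‖R_L)/(R2 + R3‖R_L) = 3.214 × 200.8/300.8 = 2.15 V.

V ≈ 2.15 V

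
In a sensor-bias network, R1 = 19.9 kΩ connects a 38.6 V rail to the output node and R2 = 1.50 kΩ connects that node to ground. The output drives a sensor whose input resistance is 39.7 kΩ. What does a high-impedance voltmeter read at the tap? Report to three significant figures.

The load sits in parallel with R2: R2‖R_L = (1.50 × 39.7) / (1.50 + 39.7) = 1.445 kΩ.
V_out = 38.6 × 1.445 / (19.9 + 1.445) = 38.6 × 1.445/21.35 = 2.61 V.

V_out ≈ 2.61 V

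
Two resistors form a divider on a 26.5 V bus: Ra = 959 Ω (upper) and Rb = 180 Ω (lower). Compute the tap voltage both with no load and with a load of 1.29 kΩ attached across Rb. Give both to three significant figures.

Open-circuit: V = 26.5 × 180/(959 + 180) = 4.19 V.
With the load, Rb becomes Rb‖R_L = 158.0 Ω, so V = 26.5 × 158.0/1117 = 3.75 V.

Unloaded: 4.19 V; loaded: 3.75 V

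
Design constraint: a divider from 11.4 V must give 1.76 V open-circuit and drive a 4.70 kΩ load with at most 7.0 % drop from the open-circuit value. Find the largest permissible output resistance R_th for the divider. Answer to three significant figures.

Loading drop = R_th/(R_th + R_L) ≤ 0.0700, so R_th ≤ R_L · ε/(1−ε) = 4.70 kΩ × 0.0700/0.9300 = 354 Ω.
(Any R1, R2 with R2/(R1+R2) = 0.154 and R1‖R2 ≤ 354 Ω will meet the spec.)

R_th ≤ 354 Ω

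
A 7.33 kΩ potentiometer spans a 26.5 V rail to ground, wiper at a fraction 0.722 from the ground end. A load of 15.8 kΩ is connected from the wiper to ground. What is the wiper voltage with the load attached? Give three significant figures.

V ≈ 17.5 V

The wiper splits the pot into (1−α)R = 2.038 kΩ above and αR = 5.292 kΩ below.
Lower section ‖ load = 3.964 kΩ.
V_wiper = 26.5 × 3.964/(2.038 + 3.964) = 17.5 V.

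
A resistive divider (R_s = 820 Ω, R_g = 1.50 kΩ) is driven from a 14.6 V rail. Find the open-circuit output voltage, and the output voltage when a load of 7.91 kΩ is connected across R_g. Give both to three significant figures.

Open-circuit: V = 14.6 × 1500/(820 + 1500) = 9.44 V.
With the load, R_g becomes R_g‖R_L = 1261 Ω, so V = 14.6 × 1261/2081 = 8.85 V.

Unloaded: 9.44 V; loaded: 8.85 V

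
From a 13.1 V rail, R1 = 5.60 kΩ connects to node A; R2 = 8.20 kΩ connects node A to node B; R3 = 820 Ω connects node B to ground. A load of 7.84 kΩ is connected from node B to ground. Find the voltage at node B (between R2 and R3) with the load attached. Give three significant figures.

V ≈ 0.669 V

At node B, R3 is in parallel with the load: R3‖R_L = 742.4 Ω.
Below node A the resistance is R2 + (R3‖R_L) = 8942 Ω, so V_A = 13.1 × 8942/14540 = 8.055 V.
Then V_B = V_A × (R3‖R_L)/(R2 + R3‖R_L) = 8.055 × 742.4/8942 = 0.669 V.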